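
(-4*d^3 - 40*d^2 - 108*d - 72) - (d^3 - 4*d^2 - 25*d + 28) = -5*d^3 - 36*d^2 - 83*d - 100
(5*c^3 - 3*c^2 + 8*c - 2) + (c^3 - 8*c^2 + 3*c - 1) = 6*c^3 - 11*c^2 + 11*c - 3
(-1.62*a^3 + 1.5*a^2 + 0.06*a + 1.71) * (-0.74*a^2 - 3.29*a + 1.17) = 1.1988*a^5 + 4.2198*a^4 - 6.8748*a^3 + 0.2922*a^2 - 5.5557*a + 2.0007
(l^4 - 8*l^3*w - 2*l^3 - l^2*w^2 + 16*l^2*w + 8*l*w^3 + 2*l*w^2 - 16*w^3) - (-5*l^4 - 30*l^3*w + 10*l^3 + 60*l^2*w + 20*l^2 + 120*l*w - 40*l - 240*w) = 6*l^4 + 22*l^3*w - 12*l^3 - l^2*w^2 - 44*l^2*w - 20*l^2 + 8*l*w^3 + 2*l*w^2 - 120*l*w + 40*l - 16*w^3 + 240*w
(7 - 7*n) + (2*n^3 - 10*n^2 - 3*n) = 2*n^3 - 10*n^2 - 10*n + 7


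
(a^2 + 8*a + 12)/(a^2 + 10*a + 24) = (a + 2)/(a + 4)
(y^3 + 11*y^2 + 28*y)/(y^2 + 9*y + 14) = y*(y + 4)/(y + 2)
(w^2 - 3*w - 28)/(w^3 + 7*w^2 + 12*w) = (w - 7)/(w*(w + 3))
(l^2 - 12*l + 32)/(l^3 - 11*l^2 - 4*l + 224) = (l - 4)/(l^2 - 3*l - 28)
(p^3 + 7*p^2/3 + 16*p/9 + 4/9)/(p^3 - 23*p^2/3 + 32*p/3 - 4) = (9*p^3 + 21*p^2 + 16*p + 4)/(3*(3*p^3 - 23*p^2 + 32*p - 12))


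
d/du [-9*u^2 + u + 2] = 1 - 18*u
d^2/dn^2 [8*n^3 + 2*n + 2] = 48*n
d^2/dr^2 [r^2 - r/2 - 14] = 2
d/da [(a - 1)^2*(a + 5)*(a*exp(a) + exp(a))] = (a^4 + 8*a^3 + 6*a^2 - 16*a + 1)*exp(a)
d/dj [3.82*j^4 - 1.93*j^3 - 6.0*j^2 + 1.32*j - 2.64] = 15.28*j^3 - 5.79*j^2 - 12.0*j + 1.32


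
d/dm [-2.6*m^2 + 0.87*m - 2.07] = 0.87 - 5.2*m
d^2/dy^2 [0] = 0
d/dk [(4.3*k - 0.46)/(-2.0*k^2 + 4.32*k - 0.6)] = (8.6*k^2 - 1.84*k - 0.592799999999999)/(4.0*k^4 - 17.28*k^3 + 21.0624*k^2 - 5.184*k + 0.36)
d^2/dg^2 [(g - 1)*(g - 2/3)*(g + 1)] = 6*g - 4/3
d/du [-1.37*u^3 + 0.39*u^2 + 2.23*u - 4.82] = -4.11*u^2 + 0.78*u + 2.23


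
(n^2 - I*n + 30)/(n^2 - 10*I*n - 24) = (n + 5*I)/(n - 4*I)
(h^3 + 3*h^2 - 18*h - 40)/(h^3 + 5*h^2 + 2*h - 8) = (h^2 + h - 20)/(h^2 + 3*h - 4)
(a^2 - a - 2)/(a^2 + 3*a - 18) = (a^2 - a - 2)/(a^2 + 3*a - 18)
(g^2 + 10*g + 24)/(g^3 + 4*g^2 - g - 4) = (g + 6)/(g^2 - 1)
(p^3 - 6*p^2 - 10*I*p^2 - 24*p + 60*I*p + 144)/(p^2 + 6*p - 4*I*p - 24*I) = (p^2 - 6*p*(1 + I) + 36*I)/(p + 6)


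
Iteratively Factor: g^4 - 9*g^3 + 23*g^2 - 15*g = (g - 5)*(g^3 - 4*g^2 + 3*g) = (g - 5)*(g - 3)*(g^2 - g) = g*(g - 5)*(g - 3)*(g - 1)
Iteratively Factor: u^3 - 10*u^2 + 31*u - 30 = (u - 2)*(u^2 - 8*u + 15) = (u - 5)*(u - 2)*(u - 3)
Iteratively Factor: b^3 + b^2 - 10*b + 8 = (b - 1)*(b^2 + 2*b - 8) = (b - 1)*(b + 4)*(b - 2)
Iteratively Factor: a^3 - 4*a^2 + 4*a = (a - 2)*(a^2 - 2*a) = a*(a - 2)*(a - 2)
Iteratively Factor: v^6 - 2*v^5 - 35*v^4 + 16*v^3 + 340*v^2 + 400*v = (v)*(v^5 - 2*v^4 - 35*v^3 + 16*v^2 + 340*v + 400) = v*(v - 5)*(v^4 + 3*v^3 - 20*v^2 - 84*v - 80) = v*(v - 5)*(v + 4)*(v^3 - v^2 - 16*v - 20) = v*(v - 5)*(v + 2)*(v + 4)*(v^2 - 3*v - 10) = v*(v - 5)^2*(v + 2)*(v + 4)*(v + 2)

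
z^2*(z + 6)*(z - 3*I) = z^4 + 6*z^3 - 3*I*z^3 - 18*I*z^2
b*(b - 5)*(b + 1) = b^3 - 4*b^2 - 5*b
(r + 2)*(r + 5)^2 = r^3 + 12*r^2 + 45*r + 50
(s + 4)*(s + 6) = s^2 + 10*s + 24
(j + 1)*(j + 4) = j^2 + 5*j + 4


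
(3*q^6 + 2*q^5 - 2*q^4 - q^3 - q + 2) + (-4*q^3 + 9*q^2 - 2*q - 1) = 3*q^6 + 2*q^5 - 2*q^4 - 5*q^3 + 9*q^2 - 3*q + 1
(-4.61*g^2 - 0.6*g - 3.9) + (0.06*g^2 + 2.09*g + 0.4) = -4.55*g^2 + 1.49*g - 3.5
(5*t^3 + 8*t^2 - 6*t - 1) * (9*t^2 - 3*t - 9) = 45*t^5 + 57*t^4 - 123*t^3 - 63*t^2 + 57*t + 9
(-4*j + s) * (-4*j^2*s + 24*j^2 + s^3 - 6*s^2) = 16*j^3*s - 96*j^3 - 4*j^2*s^2 + 24*j^2*s - 4*j*s^3 + 24*j*s^2 + s^4 - 6*s^3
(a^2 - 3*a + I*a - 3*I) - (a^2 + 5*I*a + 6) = -3*a - 4*I*a - 6 - 3*I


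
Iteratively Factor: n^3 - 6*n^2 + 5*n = (n - 5)*(n^2 - n) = n*(n - 5)*(n - 1)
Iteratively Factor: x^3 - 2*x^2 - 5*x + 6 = (x - 1)*(x^2 - x - 6) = (x - 3)*(x - 1)*(x + 2)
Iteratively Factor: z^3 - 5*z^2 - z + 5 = (z - 5)*(z^2 - 1) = (z - 5)*(z + 1)*(z - 1)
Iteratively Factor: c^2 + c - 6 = (c - 2)*(c + 3)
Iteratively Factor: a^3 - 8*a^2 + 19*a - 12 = (a - 3)*(a^2 - 5*a + 4) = (a - 4)*(a - 3)*(a - 1)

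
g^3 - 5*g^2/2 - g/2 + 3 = (g - 2)*(g - 3/2)*(g + 1)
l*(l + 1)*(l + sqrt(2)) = l^3 + l^2 + sqrt(2)*l^2 + sqrt(2)*l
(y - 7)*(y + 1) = y^2 - 6*y - 7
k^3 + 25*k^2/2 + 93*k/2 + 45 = (k + 3/2)*(k + 5)*(k + 6)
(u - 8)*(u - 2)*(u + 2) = u^3 - 8*u^2 - 4*u + 32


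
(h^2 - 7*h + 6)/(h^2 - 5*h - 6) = (h - 1)/(h + 1)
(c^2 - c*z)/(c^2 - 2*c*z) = (c - z)/(c - 2*z)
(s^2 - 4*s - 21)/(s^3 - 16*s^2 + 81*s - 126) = (s + 3)/(s^2 - 9*s + 18)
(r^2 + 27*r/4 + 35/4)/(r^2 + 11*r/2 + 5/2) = (4*r + 7)/(2*(2*r + 1))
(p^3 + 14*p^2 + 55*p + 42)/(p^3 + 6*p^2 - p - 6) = (p + 7)/(p - 1)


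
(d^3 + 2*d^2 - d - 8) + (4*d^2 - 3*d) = d^3 + 6*d^2 - 4*d - 8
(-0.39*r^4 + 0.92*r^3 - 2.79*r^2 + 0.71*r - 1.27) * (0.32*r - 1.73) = -0.1248*r^5 + 0.9691*r^4 - 2.4844*r^3 + 5.0539*r^2 - 1.6347*r + 2.1971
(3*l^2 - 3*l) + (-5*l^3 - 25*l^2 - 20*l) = -5*l^3 - 22*l^2 - 23*l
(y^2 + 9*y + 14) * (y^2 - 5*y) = y^4 + 4*y^3 - 31*y^2 - 70*y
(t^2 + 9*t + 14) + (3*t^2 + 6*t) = 4*t^2 + 15*t + 14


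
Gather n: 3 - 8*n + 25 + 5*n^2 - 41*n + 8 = 5*n^2 - 49*n + 36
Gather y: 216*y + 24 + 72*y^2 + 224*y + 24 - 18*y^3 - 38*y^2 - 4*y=-18*y^3 + 34*y^2 + 436*y + 48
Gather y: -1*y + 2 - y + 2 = 4 - 2*y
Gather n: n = n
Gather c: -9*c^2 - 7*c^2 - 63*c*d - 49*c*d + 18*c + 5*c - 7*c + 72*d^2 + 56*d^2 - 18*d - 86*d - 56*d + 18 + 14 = -16*c^2 + c*(16 - 112*d) + 128*d^2 - 160*d + 32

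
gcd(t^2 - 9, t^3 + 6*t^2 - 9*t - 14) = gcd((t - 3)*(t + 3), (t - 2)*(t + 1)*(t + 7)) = 1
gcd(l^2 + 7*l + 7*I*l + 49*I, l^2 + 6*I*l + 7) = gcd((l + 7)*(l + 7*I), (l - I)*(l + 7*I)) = l + 7*I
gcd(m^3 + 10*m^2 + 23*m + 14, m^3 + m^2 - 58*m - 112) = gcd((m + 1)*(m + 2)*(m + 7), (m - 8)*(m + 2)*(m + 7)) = m^2 + 9*m + 14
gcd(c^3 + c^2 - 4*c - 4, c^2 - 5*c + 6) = c - 2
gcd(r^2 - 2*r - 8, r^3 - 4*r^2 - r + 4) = r - 4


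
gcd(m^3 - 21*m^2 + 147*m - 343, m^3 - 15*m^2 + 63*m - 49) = m^2 - 14*m + 49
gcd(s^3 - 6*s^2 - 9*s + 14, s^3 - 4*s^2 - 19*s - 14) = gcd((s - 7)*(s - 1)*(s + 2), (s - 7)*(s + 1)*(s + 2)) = s^2 - 5*s - 14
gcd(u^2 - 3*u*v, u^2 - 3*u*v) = u^2 - 3*u*v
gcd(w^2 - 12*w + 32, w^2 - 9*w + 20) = w - 4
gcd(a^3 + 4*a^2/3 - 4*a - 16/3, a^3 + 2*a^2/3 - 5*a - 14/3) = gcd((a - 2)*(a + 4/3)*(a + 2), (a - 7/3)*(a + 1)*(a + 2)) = a + 2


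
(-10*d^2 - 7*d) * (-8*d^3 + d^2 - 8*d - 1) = 80*d^5 + 46*d^4 + 73*d^3 + 66*d^2 + 7*d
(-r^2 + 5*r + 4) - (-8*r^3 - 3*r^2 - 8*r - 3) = 8*r^3 + 2*r^2 + 13*r + 7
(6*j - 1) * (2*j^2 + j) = 12*j^3 + 4*j^2 - j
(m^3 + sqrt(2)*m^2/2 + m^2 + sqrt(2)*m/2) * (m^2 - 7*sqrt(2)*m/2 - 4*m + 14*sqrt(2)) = m^5 - 3*sqrt(2)*m^4 - 3*m^4 - 15*m^3/2 + 9*sqrt(2)*m^3 + 21*m^2/2 + 12*sqrt(2)*m^2 + 14*m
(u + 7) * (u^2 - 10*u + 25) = u^3 - 3*u^2 - 45*u + 175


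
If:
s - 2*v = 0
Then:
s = 2*v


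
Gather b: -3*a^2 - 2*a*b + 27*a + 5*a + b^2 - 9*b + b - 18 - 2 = -3*a^2 + 32*a + b^2 + b*(-2*a - 8) - 20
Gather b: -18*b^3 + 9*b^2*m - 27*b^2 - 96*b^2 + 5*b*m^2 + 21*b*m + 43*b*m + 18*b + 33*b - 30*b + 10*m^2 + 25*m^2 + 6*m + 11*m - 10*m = -18*b^3 + b^2*(9*m - 123) + b*(5*m^2 + 64*m + 21) + 35*m^2 + 7*m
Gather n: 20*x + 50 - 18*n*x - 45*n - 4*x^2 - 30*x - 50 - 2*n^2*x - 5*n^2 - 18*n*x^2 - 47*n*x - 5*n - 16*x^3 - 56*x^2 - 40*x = n^2*(-2*x - 5) + n*(-18*x^2 - 65*x - 50) - 16*x^3 - 60*x^2 - 50*x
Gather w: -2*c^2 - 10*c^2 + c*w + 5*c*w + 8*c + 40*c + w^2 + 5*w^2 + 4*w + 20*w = -12*c^2 + 48*c + 6*w^2 + w*(6*c + 24)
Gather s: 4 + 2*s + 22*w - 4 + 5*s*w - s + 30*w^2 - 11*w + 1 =s*(5*w + 1) + 30*w^2 + 11*w + 1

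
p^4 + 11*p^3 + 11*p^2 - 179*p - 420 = (p - 4)*(p + 3)*(p + 5)*(p + 7)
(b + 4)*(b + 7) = b^2 + 11*b + 28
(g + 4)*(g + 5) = g^2 + 9*g + 20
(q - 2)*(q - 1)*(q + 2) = q^3 - q^2 - 4*q + 4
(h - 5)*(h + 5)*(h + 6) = h^3 + 6*h^2 - 25*h - 150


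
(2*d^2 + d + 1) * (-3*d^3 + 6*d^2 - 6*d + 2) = -6*d^5 + 9*d^4 - 9*d^3 + 4*d^2 - 4*d + 2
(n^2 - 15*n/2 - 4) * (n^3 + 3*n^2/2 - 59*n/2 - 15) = n^5 - 6*n^4 - 179*n^3/4 + 801*n^2/4 + 461*n/2 + 60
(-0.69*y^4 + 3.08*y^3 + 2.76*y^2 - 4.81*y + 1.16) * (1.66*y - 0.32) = -1.1454*y^5 + 5.3336*y^4 + 3.596*y^3 - 8.8678*y^2 + 3.4648*y - 0.3712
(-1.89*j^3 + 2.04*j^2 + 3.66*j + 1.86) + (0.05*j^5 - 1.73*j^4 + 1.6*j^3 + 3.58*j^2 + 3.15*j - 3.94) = 0.05*j^5 - 1.73*j^4 - 0.29*j^3 + 5.62*j^2 + 6.81*j - 2.08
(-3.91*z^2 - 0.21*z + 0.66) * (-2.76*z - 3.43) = 10.7916*z^3 + 13.9909*z^2 - 1.1013*z - 2.2638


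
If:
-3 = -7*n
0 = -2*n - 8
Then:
No Solution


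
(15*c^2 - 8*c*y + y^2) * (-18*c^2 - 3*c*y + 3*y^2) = -270*c^4 + 99*c^3*y + 51*c^2*y^2 - 27*c*y^3 + 3*y^4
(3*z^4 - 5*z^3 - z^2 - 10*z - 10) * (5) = 15*z^4 - 25*z^3 - 5*z^2 - 50*z - 50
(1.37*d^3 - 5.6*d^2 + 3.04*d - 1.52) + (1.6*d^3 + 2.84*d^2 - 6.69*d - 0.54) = 2.97*d^3 - 2.76*d^2 - 3.65*d - 2.06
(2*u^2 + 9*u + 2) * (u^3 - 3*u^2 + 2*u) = 2*u^5 + 3*u^4 - 21*u^3 + 12*u^2 + 4*u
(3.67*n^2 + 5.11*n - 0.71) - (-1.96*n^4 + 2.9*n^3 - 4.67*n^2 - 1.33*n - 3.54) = 1.96*n^4 - 2.9*n^3 + 8.34*n^2 + 6.44*n + 2.83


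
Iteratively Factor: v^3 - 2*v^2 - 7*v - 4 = (v + 1)*(v^2 - 3*v - 4) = (v - 4)*(v + 1)*(v + 1)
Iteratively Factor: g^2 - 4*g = (g)*(g - 4)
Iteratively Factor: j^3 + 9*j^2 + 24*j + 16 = (j + 1)*(j^2 + 8*j + 16) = (j + 1)*(j + 4)*(j + 4)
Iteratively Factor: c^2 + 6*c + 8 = (c + 4)*(c + 2)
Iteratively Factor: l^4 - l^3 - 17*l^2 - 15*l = (l + 1)*(l^3 - 2*l^2 - 15*l) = (l + 1)*(l + 3)*(l^2 - 5*l) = (l - 5)*(l + 1)*(l + 3)*(l)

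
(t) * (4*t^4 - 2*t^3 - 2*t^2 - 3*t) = 4*t^5 - 2*t^4 - 2*t^3 - 3*t^2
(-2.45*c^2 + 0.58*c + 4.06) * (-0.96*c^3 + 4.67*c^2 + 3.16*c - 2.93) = 2.352*c^5 - 11.9983*c^4 - 8.931*c^3 + 27.9715*c^2 + 11.1302*c - 11.8958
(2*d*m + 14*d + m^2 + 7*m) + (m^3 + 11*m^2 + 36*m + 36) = 2*d*m + 14*d + m^3 + 12*m^2 + 43*m + 36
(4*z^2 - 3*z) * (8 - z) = -4*z^3 + 35*z^2 - 24*z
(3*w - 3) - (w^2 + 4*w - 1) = -w^2 - w - 2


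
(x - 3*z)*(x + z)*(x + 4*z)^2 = x^4 + 6*x^3*z - 3*x^2*z^2 - 56*x*z^3 - 48*z^4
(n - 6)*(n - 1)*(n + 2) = n^3 - 5*n^2 - 8*n + 12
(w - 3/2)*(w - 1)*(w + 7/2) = w^3 + w^2 - 29*w/4 + 21/4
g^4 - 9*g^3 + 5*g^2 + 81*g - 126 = (g - 7)*(g - 3)*(g - 2)*(g + 3)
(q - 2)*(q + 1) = q^2 - q - 2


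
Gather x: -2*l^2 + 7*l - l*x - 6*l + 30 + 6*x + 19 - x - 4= -2*l^2 + l + x*(5 - l) + 45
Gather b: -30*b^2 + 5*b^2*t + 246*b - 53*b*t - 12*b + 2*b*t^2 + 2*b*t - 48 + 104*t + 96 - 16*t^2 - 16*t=b^2*(5*t - 30) + b*(2*t^2 - 51*t + 234) - 16*t^2 + 88*t + 48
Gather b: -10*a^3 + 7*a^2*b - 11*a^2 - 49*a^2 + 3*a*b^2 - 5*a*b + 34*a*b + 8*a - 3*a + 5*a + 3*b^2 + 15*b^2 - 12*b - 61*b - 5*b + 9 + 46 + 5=-10*a^3 - 60*a^2 + 10*a + b^2*(3*a + 18) + b*(7*a^2 + 29*a - 78) + 60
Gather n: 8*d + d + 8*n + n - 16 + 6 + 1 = 9*d + 9*n - 9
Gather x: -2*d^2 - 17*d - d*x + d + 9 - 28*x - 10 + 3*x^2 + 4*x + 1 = -2*d^2 - 16*d + 3*x^2 + x*(-d - 24)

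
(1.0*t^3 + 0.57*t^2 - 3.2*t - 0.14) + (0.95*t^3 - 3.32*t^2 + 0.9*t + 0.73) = 1.95*t^3 - 2.75*t^2 - 2.3*t + 0.59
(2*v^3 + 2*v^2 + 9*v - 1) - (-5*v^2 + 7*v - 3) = 2*v^3 + 7*v^2 + 2*v + 2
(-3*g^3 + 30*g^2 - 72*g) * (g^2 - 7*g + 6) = -3*g^5 + 51*g^4 - 300*g^3 + 684*g^2 - 432*g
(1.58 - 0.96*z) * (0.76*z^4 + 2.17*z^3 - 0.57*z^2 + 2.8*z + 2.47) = -0.7296*z^5 - 0.8824*z^4 + 3.9758*z^3 - 3.5886*z^2 + 2.0528*z + 3.9026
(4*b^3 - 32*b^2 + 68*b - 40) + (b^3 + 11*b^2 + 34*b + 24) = 5*b^3 - 21*b^2 + 102*b - 16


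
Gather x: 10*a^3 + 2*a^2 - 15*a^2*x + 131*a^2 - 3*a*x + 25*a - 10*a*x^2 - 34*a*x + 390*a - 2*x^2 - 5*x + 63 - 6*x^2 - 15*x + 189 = 10*a^3 + 133*a^2 + 415*a + x^2*(-10*a - 8) + x*(-15*a^2 - 37*a - 20) + 252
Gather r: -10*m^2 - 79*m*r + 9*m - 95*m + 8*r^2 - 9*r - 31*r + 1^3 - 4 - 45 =-10*m^2 - 86*m + 8*r^2 + r*(-79*m - 40) - 48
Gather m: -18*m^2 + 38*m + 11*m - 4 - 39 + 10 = -18*m^2 + 49*m - 33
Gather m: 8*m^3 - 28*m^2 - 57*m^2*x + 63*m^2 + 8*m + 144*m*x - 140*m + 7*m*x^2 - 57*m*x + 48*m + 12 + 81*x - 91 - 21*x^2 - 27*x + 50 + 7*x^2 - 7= 8*m^3 + m^2*(35 - 57*x) + m*(7*x^2 + 87*x - 84) - 14*x^2 + 54*x - 36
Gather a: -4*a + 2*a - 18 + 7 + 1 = -2*a - 10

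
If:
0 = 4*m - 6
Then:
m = 3/2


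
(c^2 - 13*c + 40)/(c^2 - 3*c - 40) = (c - 5)/(c + 5)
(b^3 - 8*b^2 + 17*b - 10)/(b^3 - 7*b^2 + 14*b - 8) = (b - 5)/(b - 4)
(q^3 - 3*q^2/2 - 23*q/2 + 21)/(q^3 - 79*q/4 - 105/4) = 2*(q^2 - 5*q + 6)/(2*q^2 - 7*q - 15)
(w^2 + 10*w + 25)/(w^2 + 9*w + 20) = (w + 5)/(w + 4)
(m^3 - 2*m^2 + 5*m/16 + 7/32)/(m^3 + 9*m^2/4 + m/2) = (8*m^2 - 18*m + 7)/(8*m*(m + 2))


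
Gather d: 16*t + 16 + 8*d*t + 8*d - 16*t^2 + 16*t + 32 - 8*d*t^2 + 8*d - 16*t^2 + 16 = d*(-8*t^2 + 8*t + 16) - 32*t^2 + 32*t + 64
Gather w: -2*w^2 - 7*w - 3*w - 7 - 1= -2*w^2 - 10*w - 8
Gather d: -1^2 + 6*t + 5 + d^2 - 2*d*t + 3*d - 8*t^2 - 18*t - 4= d^2 + d*(3 - 2*t) - 8*t^2 - 12*t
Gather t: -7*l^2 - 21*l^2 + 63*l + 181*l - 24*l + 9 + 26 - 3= -28*l^2 + 220*l + 32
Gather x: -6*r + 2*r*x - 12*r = 2*r*x - 18*r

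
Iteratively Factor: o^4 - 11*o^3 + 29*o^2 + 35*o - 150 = (o + 2)*(o^3 - 13*o^2 + 55*o - 75) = (o - 5)*(o + 2)*(o^2 - 8*o + 15) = (o - 5)^2*(o + 2)*(o - 3)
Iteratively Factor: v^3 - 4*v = (v)*(v^2 - 4) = v*(v - 2)*(v + 2)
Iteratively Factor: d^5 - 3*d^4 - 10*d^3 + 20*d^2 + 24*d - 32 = (d - 4)*(d^4 + d^3 - 6*d^2 - 4*d + 8) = (d - 4)*(d + 2)*(d^3 - d^2 - 4*d + 4) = (d - 4)*(d - 2)*(d + 2)*(d^2 + d - 2) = (d - 4)*(d - 2)*(d + 2)^2*(d - 1)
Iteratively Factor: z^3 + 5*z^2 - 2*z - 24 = (z + 3)*(z^2 + 2*z - 8) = (z - 2)*(z + 3)*(z + 4)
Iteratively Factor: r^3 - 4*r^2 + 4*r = (r - 2)*(r^2 - 2*r) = r*(r - 2)*(r - 2)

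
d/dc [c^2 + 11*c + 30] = 2*c + 11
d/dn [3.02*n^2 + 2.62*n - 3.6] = 6.04*n + 2.62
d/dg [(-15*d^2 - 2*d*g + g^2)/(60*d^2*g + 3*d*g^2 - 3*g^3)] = (12*d^2 + 6*d*g + g^2)/(3*g^2*(16*d^2 + 8*d*g + g^2))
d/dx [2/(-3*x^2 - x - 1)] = 2*(6*x + 1)/(3*x^2 + x + 1)^2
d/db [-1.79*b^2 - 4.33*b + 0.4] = -3.58*b - 4.33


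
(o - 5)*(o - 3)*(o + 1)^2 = o^4 - 6*o^3 + 22*o + 15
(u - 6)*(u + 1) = u^2 - 5*u - 6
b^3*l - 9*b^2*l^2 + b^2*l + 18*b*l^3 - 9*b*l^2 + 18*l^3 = (b - 6*l)*(b - 3*l)*(b*l + l)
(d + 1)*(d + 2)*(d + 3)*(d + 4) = d^4 + 10*d^3 + 35*d^2 + 50*d + 24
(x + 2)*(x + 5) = x^2 + 7*x + 10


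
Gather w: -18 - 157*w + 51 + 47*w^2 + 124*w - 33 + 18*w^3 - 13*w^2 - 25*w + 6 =18*w^3 + 34*w^2 - 58*w + 6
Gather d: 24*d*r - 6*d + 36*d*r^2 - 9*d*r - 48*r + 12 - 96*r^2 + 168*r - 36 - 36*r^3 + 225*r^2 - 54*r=d*(36*r^2 + 15*r - 6) - 36*r^3 + 129*r^2 + 66*r - 24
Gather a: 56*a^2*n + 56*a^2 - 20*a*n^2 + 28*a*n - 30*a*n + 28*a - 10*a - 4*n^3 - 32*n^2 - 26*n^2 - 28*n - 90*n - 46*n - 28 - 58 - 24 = a^2*(56*n + 56) + a*(-20*n^2 - 2*n + 18) - 4*n^3 - 58*n^2 - 164*n - 110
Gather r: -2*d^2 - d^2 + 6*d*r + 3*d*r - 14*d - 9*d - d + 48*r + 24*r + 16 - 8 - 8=-3*d^2 - 24*d + r*(9*d + 72)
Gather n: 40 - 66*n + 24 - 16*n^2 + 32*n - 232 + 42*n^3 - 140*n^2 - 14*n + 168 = 42*n^3 - 156*n^2 - 48*n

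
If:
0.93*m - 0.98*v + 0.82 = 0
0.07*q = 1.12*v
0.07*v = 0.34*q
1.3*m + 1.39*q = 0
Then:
No Solution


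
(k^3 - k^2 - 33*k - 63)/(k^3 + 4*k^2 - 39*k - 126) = (k^2 - 4*k - 21)/(k^2 + k - 42)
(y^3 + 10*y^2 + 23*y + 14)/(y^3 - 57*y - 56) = (y + 2)/(y - 8)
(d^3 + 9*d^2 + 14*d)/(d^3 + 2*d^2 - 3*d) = (d^2 + 9*d + 14)/(d^2 + 2*d - 3)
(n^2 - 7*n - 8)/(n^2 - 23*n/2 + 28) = 2*(n + 1)/(2*n - 7)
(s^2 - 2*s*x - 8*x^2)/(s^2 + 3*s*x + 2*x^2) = (s - 4*x)/(s + x)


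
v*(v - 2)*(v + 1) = v^3 - v^2 - 2*v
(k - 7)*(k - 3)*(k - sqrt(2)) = k^3 - 10*k^2 - sqrt(2)*k^2 + 10*sqrt(2)*k + 21*k - 21*sqrt(2)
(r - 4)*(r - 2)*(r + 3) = r^3 - 3*r^2 - 10*r + 24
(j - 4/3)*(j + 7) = j^2 + 17*j/3 - 28/3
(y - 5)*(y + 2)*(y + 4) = y^3 + y^2 - 22*y - 40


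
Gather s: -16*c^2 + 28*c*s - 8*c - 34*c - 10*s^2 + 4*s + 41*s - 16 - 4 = -16*c^2 - 42*c - 10*s^2 + s*(28*c + 45) - 20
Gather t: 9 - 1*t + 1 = 10 - t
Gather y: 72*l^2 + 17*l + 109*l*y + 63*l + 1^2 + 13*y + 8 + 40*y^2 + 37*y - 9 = 72*l^2 + 80*l + 40*y^2 + y*(109*l + 50)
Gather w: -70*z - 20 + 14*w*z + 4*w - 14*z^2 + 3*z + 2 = w*(14*z + 4) - 14*z^2 - 67*z - 18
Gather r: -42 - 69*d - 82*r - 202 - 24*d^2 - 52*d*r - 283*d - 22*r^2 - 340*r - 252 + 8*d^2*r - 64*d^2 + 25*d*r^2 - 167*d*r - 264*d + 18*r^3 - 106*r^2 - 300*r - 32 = -88*d^2 - 616*d + 18*r^3 + r^2*(25*d - 128) + r*(8*d^2 - 219*d - 722) - 528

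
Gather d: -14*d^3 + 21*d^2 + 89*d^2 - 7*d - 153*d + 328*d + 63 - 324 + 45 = -14*d^3 + 110*d^2 + 168*d - 216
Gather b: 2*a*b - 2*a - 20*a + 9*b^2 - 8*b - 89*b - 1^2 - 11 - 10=-22*a + 9*b^2 + b*(2*a - 97) - 22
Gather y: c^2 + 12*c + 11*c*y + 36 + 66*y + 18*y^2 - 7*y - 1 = c^2 + 12*c + 18*y^2 + y*(11*c + 59) + 35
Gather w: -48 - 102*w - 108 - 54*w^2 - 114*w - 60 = -54*w^2 - 216*w - 216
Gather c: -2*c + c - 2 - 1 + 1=-c - 2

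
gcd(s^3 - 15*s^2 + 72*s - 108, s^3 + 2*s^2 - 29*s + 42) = s - 3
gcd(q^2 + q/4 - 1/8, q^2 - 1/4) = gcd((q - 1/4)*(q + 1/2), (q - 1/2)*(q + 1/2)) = q + 1/2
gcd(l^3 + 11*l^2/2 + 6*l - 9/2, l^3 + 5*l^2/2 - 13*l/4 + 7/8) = l - 1/2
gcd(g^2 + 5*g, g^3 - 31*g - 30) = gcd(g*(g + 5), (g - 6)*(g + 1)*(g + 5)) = g + 5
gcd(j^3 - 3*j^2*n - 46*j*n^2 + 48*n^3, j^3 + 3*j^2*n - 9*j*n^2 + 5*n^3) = j - n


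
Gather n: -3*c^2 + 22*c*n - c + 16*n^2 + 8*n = -3*c^2 - c + 16*n^2 + n*(22*c + 8)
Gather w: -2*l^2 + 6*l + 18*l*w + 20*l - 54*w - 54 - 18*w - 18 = -2*l^2 + 26*l + w*(18*l - 72) - 72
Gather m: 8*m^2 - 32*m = 8*m^2 - 32*m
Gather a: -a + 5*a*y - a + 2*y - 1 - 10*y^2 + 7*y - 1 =a*(5*y - 2) - 10*y^2 + 9*y - 2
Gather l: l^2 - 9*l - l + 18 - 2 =l^2 - 10*l + 16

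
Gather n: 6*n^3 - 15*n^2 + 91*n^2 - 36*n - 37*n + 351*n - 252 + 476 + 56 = 6*n^3 + 76*n^2 + 278*n + 280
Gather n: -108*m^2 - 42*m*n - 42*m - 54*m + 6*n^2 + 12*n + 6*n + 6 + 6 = -108*m^2 - 96*m + 6*n^2 + n*(18 - 42*m) + 12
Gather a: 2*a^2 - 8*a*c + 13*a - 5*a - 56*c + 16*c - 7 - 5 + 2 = 2*a^2 + a*(8 - 8*c) - 40*c - 10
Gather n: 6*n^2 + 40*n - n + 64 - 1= 6*n^2 + 39*n + 63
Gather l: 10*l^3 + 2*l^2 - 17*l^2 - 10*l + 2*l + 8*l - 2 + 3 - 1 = 10*l^3 - 15*l^2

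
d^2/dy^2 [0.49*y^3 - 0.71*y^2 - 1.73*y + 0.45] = 2.94*y - 1.42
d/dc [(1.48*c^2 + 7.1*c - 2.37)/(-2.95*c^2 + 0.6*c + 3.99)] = (21.833*c^2 - 2.1726*c + 29.751)/(8.7025*c^4 - 3.54*c^3 - 23.181*c^2 + 4.788*c + 15.9201)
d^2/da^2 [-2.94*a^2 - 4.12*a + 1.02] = -5.88000000000000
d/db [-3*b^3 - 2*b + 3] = -9*b^2 - 2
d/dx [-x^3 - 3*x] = -3*x^2 - 3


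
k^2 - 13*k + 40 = (k - 8)*(k - 5)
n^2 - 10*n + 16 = (n - 8)*(n - 2)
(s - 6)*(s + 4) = s^2 - 2*s - 24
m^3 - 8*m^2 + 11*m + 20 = (m - 5)*(m - 4)*(m + 1)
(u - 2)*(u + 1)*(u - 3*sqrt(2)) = u^3 - 3*sqrt(2)*u^2 - u^2 - 2*u + 3*sqrt(2)*u + 6*sqrt(2)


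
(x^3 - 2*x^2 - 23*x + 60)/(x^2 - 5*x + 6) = (x^2 + x - 20)/(x - 2)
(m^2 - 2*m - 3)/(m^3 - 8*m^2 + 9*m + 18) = 1/(m - 6)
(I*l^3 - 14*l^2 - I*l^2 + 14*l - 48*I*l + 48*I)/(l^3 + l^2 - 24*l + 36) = (I*l^3 + l^2*(-14 - I) + l*(14 - 48*I) + 48*I)/(l^3 + l^2 - 24*l + 36)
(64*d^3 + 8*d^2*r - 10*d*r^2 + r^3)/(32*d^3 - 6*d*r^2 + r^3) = (-8*d + r)/(-4*d + r)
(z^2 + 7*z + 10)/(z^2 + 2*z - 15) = (z + 2)/(z - 3)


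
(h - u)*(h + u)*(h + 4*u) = h^3 + 4*h^2*u - h*u^2 - 4*u^3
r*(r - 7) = r^2 - 7*r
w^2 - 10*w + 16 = (w - 8)*(w - 2)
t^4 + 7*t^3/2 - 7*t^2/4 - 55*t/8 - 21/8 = (t - 3/2)*(t + 1/2)*(t + 1)*(t + 7/2)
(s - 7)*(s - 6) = s^2 - 13*s + 42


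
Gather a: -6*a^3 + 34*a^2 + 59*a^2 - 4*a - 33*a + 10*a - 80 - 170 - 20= -6*a^3 + 93*a^2 - 27*a - 270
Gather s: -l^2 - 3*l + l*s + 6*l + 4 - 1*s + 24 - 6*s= -l^2 + 3*l + s*(l - 7) + 28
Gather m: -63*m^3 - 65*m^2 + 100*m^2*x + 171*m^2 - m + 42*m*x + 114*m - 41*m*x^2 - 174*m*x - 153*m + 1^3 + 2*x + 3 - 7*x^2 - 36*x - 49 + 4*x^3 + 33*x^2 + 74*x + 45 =-63*m^3 + m^2*(100*x + 106) + m*(-41*x^2 - 132*x - 40) + 4*x^3 + 26*x^2 + 40*x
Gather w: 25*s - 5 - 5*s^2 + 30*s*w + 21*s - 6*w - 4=-5*s^2 + 46*s + w*(30*s - 6) - 9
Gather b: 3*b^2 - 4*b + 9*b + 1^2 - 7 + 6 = 3*b^2 + 5*b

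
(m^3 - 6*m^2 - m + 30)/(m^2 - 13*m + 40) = (m^2 - m - 6)/(m - 8)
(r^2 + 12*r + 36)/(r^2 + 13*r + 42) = (r + 6)/(r + 7)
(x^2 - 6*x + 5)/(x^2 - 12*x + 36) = (x^2 - 6*x + 5)/(x^2 - 12*x + 36)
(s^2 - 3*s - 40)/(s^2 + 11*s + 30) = (s - 8)/(s + 6)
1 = 1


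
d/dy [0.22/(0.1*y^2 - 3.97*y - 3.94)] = (0.8734 - 0.044*y)/(-0.1*y^2 + 3.97*y + 3.94)^2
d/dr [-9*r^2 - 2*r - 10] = -18*r - 2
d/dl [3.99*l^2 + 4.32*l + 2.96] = 7.98*l + 4.32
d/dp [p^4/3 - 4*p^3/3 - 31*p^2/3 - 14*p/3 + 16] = 4*p^3/3 - 4*p^2 - 62*p/3 - 14/3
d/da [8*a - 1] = 8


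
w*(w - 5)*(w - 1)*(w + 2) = w^4 - 4*w^3 - 7*w^2 + 10*w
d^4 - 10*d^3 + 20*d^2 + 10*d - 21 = (d - 7)*(d - 3)*(d - 1)*(d + 1)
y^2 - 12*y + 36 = (y - 6)^2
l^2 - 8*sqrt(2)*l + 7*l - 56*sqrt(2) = (l + 7)*(l - 8*sqrt(2))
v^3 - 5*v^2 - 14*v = v*(v - 7)*(v + 2)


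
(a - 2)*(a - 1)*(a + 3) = a^3 - 7*a + 6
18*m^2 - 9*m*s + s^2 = (-6*m + s)*(-3*m + s)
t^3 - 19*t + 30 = (t - 3)*(t - 2)*(t + 5)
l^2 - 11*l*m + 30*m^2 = (l - 6*m)*(l - 5*m)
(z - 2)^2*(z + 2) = z^3 - 2*z^2 - 4*z + 8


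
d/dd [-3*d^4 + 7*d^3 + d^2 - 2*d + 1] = -12*d^3 + 21*d^2 + 2*d - 2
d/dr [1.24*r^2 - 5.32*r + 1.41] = 2.48*r - 5.32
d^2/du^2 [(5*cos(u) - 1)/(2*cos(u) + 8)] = 21*(cos(u)^2 - 4*cos(u) - 2)/(2*(cos(u) + 4)^3)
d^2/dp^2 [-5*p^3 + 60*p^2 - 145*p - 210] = 120 - 30*p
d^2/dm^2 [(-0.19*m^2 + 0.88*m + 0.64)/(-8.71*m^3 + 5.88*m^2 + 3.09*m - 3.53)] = (28.828358*m^6 - 400.562448*m^5 - 281.540298*m^4 + 327.53069*m^3 + 318.926904*m^2 - 61.297728*m - 53.25217)/(660.776311*m^9 - 1338.242724*m^8 + 200.168865*m^7 + 1549.625739*m^6 - 1155.742299*m^5 - 372.32199*m^4 + 680.923344*m^3 - 118.695897*m^2 - 115.512543*m + 43.986977)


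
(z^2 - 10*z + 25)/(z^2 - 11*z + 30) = (z - 5)/(z - 6)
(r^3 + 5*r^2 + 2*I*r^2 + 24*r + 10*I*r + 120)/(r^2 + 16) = (r^2 + r*(5 + 6*I) + 30*I)/(r + 4*I)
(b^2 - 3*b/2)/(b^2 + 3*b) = (b - 3/2)/(b + 3)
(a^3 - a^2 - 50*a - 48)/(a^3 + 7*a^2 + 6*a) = (a - 8)/a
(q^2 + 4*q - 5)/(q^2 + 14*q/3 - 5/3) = 3*(q - 1)/(3*q - 1)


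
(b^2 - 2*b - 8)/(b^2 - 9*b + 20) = (b + 2)/(b - 5)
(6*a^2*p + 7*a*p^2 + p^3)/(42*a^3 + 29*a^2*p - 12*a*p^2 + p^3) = p*(6*a + p)/(42*a^2 - 13*a*p + p^2)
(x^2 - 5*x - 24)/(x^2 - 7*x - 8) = (x + 3)/(x + 1)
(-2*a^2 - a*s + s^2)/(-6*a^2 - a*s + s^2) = (2*a^2 + a*s - s^2)/(6*a^2 + a*s - s^2)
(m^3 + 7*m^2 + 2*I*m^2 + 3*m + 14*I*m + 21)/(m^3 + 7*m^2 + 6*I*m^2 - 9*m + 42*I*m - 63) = (m - I)/(m + 3*I)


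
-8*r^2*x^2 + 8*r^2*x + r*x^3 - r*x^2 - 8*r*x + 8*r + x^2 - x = (-8*r + x)*(x - 1)*(r*x + 1)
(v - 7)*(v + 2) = v^2 - 5*v - 14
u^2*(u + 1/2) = u^3 + u^2/2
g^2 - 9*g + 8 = (g - 8)*(g - 1)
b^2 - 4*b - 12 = (b - 6)*(b + 2)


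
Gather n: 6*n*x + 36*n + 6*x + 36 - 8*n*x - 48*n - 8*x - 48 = n*(-2*x - 12) - 2*x - 12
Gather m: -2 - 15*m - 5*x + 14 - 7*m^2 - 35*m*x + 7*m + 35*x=-7*m^2 + m*(-35*x - 8) + 30*x + 12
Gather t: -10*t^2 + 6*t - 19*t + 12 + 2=-10*t^2 - 13*t + 14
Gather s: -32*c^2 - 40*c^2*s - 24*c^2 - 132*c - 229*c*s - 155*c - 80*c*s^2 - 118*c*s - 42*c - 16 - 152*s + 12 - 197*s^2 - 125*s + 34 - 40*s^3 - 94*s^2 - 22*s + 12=-56*c^2 - 329*c - 40*s^3 + s^2*(-80*c - 291) + s*(-40*c^2 - 347*c - 299) + 42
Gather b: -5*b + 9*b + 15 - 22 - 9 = 4*b - 16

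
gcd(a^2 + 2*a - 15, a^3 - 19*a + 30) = a^2 + 2*a - 15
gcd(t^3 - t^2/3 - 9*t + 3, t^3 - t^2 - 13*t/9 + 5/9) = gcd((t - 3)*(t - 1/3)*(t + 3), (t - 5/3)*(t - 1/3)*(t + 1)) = t - 1/3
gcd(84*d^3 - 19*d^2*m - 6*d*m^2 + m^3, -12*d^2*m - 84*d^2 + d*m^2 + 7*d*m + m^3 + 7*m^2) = 12*d^2 - d*m - m^2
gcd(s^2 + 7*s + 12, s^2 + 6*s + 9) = s + 3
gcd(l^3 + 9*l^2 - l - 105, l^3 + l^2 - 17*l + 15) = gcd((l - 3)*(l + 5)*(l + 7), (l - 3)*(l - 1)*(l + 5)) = l^2 + 2*l - 15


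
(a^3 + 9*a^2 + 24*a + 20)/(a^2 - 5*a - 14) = (a^2 + 7*a + 10)/(a - 7)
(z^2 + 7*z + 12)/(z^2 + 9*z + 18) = (z + 4)/(z + 6)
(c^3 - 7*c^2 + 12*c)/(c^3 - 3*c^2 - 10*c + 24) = c*(c - 3)/(c^2 + c - 6)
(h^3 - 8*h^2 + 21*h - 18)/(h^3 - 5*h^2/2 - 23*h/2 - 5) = 2*(-h^3 + 8*h^2 - 21*h + 18)/(-2*h^3 + 5*h^2 + 23*h + 10)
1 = 1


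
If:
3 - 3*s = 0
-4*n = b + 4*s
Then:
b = -4*n - 4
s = 1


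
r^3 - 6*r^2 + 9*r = r*(r - 3)^2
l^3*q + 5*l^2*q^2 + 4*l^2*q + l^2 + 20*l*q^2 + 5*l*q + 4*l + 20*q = (l + 4)*(l + 5*q)*(l*q + 1)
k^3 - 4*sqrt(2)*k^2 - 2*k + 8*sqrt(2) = (k - 4*sqrt(2))*(k - sqrt(2))*(k + sqrt(2))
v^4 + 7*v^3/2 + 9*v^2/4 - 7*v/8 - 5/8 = (v - 1/2)*(v + 1/2)*(v + 1)*(v + 5/2)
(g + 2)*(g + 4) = g^2 + 6*g + 8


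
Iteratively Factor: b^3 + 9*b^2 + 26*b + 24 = (b + 2)*(b^2 + 7*b + 12) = (b + 2)*(b + 3)*(b + 4)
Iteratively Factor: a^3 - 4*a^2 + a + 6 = (a - 3)*(a^2 - a - 2) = (a - 3)*(a + 1)*(a - 2)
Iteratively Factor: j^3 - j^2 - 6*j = (j)*(j^2 - j - 6) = j*(j + 2)*(j - 3)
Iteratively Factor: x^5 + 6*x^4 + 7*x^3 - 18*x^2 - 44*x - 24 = (x + 2)*(x^4 + 4*x^3 - x^2 - 16*x - 12) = (x - 2)*(x + 2)*(x^3 + 6*x^2 + 11*x + 6) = (x - 2)*(x + 2)^2*(x^2 + 4*x + 3) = (x - 2)*(x + 2)^2*(x + 3)*(x + 1)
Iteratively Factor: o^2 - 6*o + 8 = (o - 2)*(o - 4)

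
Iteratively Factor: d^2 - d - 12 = (d - 4)*(d + 3)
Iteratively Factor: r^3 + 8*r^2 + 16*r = (r + 4)*(r^2 + 4*r) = r*(r + 4)*(r + 4)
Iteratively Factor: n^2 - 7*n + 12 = (n - 4)*(n - 3)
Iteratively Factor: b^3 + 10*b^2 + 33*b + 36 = (b + 4)*(b^2 + 6*b + 9) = (b + 3)*(b + 4)*(b + 3)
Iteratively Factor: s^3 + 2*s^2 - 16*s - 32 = (s - 4)*(s^2 + 6*s + 8) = (s - 4)*(s + 4)*(s + 2)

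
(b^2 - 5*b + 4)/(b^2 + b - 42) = (b^2 - 5*b + 4)/(b^2 + b - 42)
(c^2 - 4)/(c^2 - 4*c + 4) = (c + 2)/(c - 2)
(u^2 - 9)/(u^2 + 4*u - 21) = (u + 3)/(u + 7)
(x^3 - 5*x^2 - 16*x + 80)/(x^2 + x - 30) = (x^2 - 16)/(x + 6)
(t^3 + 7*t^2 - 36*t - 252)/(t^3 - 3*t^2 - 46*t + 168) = (t + 6)/(t - 4)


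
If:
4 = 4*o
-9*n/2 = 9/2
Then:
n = -1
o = 1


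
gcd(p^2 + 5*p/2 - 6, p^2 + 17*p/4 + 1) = p + 4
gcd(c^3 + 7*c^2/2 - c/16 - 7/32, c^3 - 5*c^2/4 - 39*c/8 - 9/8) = c + 1/4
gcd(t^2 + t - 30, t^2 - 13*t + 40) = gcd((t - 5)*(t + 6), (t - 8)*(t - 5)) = t - 5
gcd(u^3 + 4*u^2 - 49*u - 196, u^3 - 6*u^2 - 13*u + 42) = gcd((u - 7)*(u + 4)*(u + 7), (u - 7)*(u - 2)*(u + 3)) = u - 7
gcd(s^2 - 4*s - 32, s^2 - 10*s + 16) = s - 8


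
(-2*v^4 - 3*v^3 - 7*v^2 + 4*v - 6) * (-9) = 18*v^4 + 27*v^3 + 63*v^2 - 36*v + 54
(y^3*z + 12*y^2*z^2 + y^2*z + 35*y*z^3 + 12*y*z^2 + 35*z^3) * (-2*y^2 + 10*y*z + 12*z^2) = -2*y^5*z - 14*y^4*z^2 - 2*y^4*z + 62*y^3*z^3 - 14*y^3*z^2 + 494*y^2*z^4 + 62*y^2*z^3 + 420*y*z^5 + 494*y*z^4 + 420*z^5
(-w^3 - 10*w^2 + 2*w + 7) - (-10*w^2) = -w^3 + 2*w + 7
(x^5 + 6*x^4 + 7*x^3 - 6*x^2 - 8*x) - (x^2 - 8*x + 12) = x^5 + 6*x^4 + 7*x^3 - 7*x^2 - 12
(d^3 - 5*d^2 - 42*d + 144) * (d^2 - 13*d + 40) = d^5 - 18*d^4 + 63*d^3 + 490*d^2 - 3552*d + 5760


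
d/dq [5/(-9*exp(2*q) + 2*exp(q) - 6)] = (90*exp(q) - 10)*exp(q)/(9*exp(2*q) - 2*exp(q) + 6)^2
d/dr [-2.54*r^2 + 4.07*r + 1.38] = 4.07 - 5.08*r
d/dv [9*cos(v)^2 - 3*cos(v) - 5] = 3*(1 - 6*cos(v))*sin(v)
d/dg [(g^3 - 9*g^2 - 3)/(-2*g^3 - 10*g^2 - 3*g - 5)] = (-28*g^4 - 6*g^3 - 6*g^2 + 30*g - 9)/(4*g^6 + 40*g^5 + 112*g^4 + 80*g^3 + 109*g^2 + 30*g + 25)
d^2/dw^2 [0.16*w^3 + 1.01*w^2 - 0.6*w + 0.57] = 0.96*w + 2.02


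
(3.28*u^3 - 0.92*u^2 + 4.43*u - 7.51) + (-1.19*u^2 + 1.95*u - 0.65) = 3.28*u^3 - 2.11*u^2 + 6.38*u - 8.16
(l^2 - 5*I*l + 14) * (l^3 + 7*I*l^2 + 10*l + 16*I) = l^5 + 2*I*l^4 + 59*l^3 + 64*I*l^2 + 220*l + 224*I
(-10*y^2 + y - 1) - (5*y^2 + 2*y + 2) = -15*y^2 - y - 3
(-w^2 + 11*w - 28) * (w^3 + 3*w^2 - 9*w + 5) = -w^5 + 8*w^4 + 14*w^3 - 188*w^2 + 307*w - 140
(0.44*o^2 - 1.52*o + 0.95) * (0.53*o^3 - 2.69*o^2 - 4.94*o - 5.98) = 0.2332*o^5 - 1.9892*o^4 + 2.4187*o^3 + 2.3221*o^2 + 4.3966*o - 5.681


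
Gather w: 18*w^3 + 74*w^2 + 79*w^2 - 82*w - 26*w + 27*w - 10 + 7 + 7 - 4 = 18*w^3 + 153*w^2 - 81*w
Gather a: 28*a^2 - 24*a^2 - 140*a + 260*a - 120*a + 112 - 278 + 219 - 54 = 4*a^2 - 1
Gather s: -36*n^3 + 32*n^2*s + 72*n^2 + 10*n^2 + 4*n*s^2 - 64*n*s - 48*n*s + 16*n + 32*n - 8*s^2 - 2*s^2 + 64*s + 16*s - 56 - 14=-36*n^3 + 82*n^2 + 48*n + s^2*(4*n - 10) + s*(32*n^2 - 112*n + 80) - 70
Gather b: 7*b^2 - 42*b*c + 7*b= 7*b^2 + b*(7 - 42*c)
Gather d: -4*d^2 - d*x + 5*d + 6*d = -4*d^2 + d*(11 - x)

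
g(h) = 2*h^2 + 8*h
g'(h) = 4*h + 8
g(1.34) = 14.31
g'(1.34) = 13.36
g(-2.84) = -6.59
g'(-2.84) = -3.36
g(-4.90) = 8.82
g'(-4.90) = -11.60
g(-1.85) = -7.96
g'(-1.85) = 0.60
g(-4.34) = 2.95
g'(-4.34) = -9.36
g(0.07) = 0.57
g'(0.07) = 8.28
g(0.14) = 1.16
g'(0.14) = 8.56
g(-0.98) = -5.92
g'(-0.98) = 4.08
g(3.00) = 42.00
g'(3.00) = 20.00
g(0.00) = 0.00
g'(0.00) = 8.00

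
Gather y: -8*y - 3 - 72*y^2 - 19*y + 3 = -72*y^2 - 27*y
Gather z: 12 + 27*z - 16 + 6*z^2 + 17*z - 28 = 6*z^2 + 44*z - 32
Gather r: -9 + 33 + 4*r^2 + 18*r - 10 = 4*r^2 + 18*r + 14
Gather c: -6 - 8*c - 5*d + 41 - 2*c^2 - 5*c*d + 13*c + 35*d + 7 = -2*c^2 + c*(5 - 5*d) + 30*d + 42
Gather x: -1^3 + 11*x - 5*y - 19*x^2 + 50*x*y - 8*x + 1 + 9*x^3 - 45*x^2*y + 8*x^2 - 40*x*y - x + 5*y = 9*x^3 + x^2*(-45*y - 11) + x*(10*y + 2)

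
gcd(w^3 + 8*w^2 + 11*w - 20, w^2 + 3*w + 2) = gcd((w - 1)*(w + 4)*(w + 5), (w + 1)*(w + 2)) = 1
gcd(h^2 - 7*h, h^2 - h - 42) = h - 7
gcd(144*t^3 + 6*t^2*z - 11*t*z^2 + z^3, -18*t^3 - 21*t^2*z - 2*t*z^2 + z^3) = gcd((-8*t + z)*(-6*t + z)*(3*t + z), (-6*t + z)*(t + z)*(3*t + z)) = -18*t^2 - 3*t*z + z^2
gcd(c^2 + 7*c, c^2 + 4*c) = c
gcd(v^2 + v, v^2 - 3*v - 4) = v + 1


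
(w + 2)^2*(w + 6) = w^3 + 10*w^2 + 28*w + 24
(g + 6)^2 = g^2 + 12*g + 36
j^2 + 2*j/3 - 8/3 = (j - 4/3)*(j + 2)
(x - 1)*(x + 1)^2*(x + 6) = x^4 + 7*x^3 + 5*x^2 - 7*x - 6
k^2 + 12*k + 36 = (k + 6)^2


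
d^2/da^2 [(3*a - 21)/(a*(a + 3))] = 6*(a^3 - 21*a^2 - 63*a - 63)/(a^3*(a^3 + 9*a^2 + 27*a + 27))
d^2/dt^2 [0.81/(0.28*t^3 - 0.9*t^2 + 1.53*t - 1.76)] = ((1.458 - 1.3608*t)*(0.28*t^3 - 0.9*t^2 + 1.53*t - 1.76) + 0.81*(0.84*t^2 - 1.8*t + 1.53)*(1.68*t^2 - 3.6*t + 3.06))/(0.28*t^3 - 0.9*t^2 + 1.53*t - 1.76)^3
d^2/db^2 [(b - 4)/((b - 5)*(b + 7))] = 2*(b^3 - 12*b^2 + 81*b - 86)/(b^6 + 6*b^5 - 93*b^4 - 412*b^3 + 3255*b^2 + 7350*b - 42875)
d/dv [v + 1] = 1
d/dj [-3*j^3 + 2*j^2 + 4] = j*(4 - 9*j)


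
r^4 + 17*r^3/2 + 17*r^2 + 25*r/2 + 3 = (r + 1/2)*(r + 1)^2*(r + 6)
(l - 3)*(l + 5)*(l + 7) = l^3 + 9*l^2 - l - 105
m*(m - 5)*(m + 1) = m^3 - 4*m^2 - 5*m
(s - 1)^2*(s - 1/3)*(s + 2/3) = s^4 - 5*s^3/3 + s^2/9 + 7*s/9 - 2/9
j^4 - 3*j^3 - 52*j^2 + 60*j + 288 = (j - 8)*(j - 3)*(j + 2)*(j + 6)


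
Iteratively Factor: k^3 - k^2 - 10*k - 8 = (k + 1)*(k^2 - 2*k - 8) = (k + 1)*(k + 2)*(k - 4)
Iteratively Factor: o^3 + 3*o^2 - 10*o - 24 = (o + 2)*(o^2 + o - 12) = (o + 2)*(o + 4)*(o - 3)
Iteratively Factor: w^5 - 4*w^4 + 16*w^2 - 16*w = (w + 2)*(w^4 - 6*w^3 + 12*w^2 - 8*w) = w*(w + 2)*(w^3 - 6*w^2 + 12*w - 8) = w*(w - 2)*(w + 2)*(w^2 - 4*w + 4) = w*(w - 2)^2*(w + 2)*(w - 2)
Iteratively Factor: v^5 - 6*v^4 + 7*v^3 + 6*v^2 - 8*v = (v + 1)*(v^4 - 7*v^3 + 14*v^2 - 8*v) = v*(v + 1)*(v^3 - 7*v^2 + 14*v - 8) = v*(v - 2)*(v + 1)*(v^2 - 5*v + 4) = v*(v - 4)*(v - 2)*(v + 1)*(v - 1)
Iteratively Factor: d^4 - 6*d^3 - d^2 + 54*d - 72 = (d - 4)*(d^3 - 2*d^2 - 9*d + 18) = (d - 4)*(d + 3)*(d^2 - 5*d + 6) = (d - 4)*(d - 2)*(d + 3)*(d - 3)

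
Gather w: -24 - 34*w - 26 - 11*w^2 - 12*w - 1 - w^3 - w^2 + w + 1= -w^3 - 12*w^2 - 45*w - 50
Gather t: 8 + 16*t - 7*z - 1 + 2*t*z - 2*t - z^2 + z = t*(2*z + 14) - z^2 - 6*z + 7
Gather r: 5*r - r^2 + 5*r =-r^2 + 10*r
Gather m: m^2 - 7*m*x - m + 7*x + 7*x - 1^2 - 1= m^2 + m*(-7*x - 1) + 14*x - 2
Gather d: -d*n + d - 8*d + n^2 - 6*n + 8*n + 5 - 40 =d*(-n - 7) + n^2 + 2*n - 35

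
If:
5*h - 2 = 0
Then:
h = 2/5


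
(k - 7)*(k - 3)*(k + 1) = k^3 - 9*k^2 + 11*k + 21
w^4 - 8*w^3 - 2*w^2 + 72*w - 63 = (w - 7)*(w - 3)*(w - 1)*(w + 3)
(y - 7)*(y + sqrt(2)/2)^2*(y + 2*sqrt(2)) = y^4 - 7*y^3 + 3*sqrt(2)*y^3 - 21*sqrt(2)*y^2 + 9*y^2/2 - 63*y/2 + sqrt(2)*y - 7*sqrt(2)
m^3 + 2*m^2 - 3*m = m*(m - 1)*(m + 3)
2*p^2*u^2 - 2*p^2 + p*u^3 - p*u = (2*p + u)*(u - 1)*(p*u + p)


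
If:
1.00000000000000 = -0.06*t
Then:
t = -16.67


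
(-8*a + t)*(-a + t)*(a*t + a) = 8*a^3*t + 8*a^3 - 9*a^2*t^2 - 9*a^2*t + a*t^3 + a*t^2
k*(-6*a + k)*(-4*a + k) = 24*a^2*k - 10*a*k^2 + k^3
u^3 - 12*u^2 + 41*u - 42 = (u - 7)*(u - 3)*(u - 2)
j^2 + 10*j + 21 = (j + 3)*(j + 7)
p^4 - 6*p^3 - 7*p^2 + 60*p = p*(p - 5)*(p - 4)*(p + 3)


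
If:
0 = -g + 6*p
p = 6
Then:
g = 36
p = 6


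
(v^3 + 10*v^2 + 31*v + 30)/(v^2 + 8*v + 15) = v + 2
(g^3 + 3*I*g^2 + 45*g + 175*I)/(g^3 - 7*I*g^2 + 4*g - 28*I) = (g^2 + 10*I*g - 25)/(g^2 + 4)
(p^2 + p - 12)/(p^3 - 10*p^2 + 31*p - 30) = (p + 4)/(p^2 - 7*p + 10)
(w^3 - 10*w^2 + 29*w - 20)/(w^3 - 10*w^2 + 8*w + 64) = (w^2 - 6*w + 5)/(w^2 - 6*w - 16)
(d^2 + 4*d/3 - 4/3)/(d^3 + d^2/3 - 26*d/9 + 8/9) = 3*(3*d - 2)/(9*d^2 - 15*d + 4)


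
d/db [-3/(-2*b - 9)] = -6/(2*b + 9)^2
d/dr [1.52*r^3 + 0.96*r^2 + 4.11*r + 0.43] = 4.56*r^2 + 1.92*r + 4.11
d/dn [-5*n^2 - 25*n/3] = -10*n - 25/3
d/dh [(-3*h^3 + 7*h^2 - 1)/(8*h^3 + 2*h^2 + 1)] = h*(-62*h^3 + 15*h + 18)/(64*h^6 + 32*h^5 + 4*h^4 + 16*h^3 + 4*h^2 + 1)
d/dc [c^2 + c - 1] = 2*c + 1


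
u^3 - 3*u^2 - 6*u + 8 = (u - 4)*(u - 1)*(u + 2)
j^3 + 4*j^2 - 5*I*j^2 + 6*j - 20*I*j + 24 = (j + 4)*(j - 6*I)*(j + I)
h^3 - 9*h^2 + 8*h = h*(h - 8)*(h - 1)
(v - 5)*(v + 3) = v^2 - 2*v - 15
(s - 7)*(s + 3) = s^2 - 4*s - 21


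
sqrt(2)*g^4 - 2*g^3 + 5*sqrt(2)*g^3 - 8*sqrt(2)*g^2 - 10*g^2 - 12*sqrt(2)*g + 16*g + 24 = (g - 2)*(g + 6)*(g - sqrt(2))*(sqrt(2)*g + sqrt(2))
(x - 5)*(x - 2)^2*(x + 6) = x^4 - 3*x^3 - 30*x^2 + 124*x - 120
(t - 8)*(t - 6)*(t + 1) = t^3 - 13*t^2 + 34*t + 48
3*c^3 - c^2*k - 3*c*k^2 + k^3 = (-3*c + k)*(-c + k)*(c + k)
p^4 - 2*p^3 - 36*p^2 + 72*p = p*(p - 6)*(p - 2)*(p + 6)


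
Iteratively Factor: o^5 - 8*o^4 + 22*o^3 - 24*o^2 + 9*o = (o - 1)*(o^4 - 7*o^3 + 15*o^2 - 9*o) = (o - 3)*(o - 1)*(o^3 - 4*o^2 + 3*o) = o*(o - 3)*(o - 1)*(o^2 - 4*o + 3) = o*(o - 3)*(o - 1)^2*(o - 3)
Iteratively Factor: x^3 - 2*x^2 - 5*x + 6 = (x - 1)*(x^2 - x - 6) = (x - 3)*(x - 1)*(x + 2)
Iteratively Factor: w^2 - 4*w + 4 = (w - 2)*(w - 2)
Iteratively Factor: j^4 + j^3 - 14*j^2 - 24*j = (j + 3)*(j^3 - 2*j^2 - 8*j) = (j + 2)*(j + 3)*(j^2 - 4*j) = (j - 4)*(j + 2)*(j + 3)*(j)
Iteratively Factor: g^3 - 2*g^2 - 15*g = (g - 5)*(g^2 + 3*g) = (g - 5)*(g + 3)*(g)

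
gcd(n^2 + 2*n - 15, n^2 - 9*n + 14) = 1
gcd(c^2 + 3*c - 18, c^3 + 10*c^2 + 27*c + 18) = c + 6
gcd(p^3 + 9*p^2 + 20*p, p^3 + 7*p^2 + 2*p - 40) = p^2 + 9*p + 20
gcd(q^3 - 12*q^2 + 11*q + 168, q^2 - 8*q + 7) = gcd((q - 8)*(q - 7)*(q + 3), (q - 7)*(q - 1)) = q - 7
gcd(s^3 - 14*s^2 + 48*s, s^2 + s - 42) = s - 6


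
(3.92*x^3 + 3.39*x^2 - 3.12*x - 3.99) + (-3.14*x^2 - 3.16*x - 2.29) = 3.92*x^3 + 0.25*x^2 - 6.28*x - 6.28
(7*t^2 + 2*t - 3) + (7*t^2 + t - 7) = 14*t^2 + 3*t - 10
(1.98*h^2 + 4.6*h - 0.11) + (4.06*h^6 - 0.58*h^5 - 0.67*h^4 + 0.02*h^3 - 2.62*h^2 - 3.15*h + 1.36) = 4.06*h^6 - 0.58*h^5 - 0.67*h^4 + 0.02*h^3 - 0.64*h^2 + 1.45*h + 1.25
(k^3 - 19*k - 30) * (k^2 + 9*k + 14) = k^5 + 9*k^4 - 5*k^3 - 201*k^2 - 536*k - 420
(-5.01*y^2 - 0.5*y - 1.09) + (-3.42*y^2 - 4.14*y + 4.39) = -8.43*y^2 - 4.64*y + 3.3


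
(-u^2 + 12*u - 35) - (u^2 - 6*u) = -2*u^2 + 18*u - 35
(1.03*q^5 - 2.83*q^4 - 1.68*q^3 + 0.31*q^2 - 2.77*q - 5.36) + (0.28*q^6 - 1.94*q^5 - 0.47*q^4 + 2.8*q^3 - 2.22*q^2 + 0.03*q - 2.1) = 0.28*q^6 - 0.91*q^5 - 3.3*q^4 + 1.12*q^3 - 1.91*q^2 - 2.74*q - 7.46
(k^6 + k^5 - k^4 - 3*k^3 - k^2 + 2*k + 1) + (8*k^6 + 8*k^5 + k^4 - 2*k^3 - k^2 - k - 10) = 9*k^6 + 9*k^5 - 5*k^3 - 2*k^2 + k - 9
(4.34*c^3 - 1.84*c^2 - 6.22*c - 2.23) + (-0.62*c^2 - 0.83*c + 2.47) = 4.34*c^3 - 2.46*c^2 - 7.05*c + 0.24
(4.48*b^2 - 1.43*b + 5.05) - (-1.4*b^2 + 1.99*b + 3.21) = 5.88*b^2 - 3.42*b + 1.84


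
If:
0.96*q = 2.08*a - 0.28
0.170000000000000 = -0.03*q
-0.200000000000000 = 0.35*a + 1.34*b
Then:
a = -2.48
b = 0.50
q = -5.67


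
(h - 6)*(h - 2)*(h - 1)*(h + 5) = h^4 - 4*h^3 - 25*h^2 + 88*h - 60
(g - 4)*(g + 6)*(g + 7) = g^3 + 9*g^2 - 10*g - 168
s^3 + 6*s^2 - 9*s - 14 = (s - 2)*(s + 1)*(s + 7)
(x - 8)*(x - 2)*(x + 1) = x^3 - 9*x^2 + 6*x + 16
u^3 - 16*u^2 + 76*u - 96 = (u - 8)*(u - 6)*(u - 2)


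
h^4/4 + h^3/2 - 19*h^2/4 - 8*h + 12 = (h/4 + 1)*(h - 4)*(h - 1)*(h + 3)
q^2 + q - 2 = (q - 1)*(q + 2)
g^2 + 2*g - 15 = (g - 3)*(g + 5)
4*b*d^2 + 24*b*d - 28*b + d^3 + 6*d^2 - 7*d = (4*b + d)*(d - 1)*(d + 7)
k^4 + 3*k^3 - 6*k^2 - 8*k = k*(k - 2)*(k + 1)*(k + 4)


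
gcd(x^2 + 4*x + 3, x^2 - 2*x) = 1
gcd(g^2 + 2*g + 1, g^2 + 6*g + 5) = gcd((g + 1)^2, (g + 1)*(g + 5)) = g + 1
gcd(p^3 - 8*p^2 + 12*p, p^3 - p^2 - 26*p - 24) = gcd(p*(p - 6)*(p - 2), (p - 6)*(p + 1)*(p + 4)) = p - 6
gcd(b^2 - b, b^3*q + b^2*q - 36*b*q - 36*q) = 1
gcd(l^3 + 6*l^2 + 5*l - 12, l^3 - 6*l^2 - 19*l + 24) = l^2 + 2*l - 3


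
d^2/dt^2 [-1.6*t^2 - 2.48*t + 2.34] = -3.20000000000000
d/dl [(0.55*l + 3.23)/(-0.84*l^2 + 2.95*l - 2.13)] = (0.462*l^2 + 5.4264*l - 10.7)/(0.7056*l^4 - 4.956*l^3 + 12.2809*l^2 - 12.567*l + 4.5369)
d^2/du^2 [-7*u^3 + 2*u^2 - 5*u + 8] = 4 - 42*u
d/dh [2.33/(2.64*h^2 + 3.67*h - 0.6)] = (-12.3024*h - 8.5511)/(2.64*h^2 + 3.67*h - 0.6)^2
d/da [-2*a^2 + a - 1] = 1 - 4*a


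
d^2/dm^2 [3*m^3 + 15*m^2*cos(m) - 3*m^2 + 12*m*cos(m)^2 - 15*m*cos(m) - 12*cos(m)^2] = -15*m^2*cos(m) - 60*m*sin(m) + 15*m*cos(m) - 24*m*cos(2*m) + 18*m + 30*sqrt(2)*sin(m + pi/4) + 24*sqrt(2)*cos(2*m + pi/4) - 6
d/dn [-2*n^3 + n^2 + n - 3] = -6*n^2 + 2*n + 1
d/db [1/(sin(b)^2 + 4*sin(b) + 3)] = -2*(sin(b) + 2)*cos(b)/(sin(b)^2 + 4*sin(b) + 3)^2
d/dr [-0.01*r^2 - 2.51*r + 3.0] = -0.02*r - 2.51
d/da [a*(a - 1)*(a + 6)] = 3*a^2 + 10*a - 6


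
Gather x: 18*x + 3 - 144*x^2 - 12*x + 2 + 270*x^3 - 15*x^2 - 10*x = 270*x^3 - 159*x^2 - 4*x + 5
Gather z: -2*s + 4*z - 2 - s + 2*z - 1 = -3*s + 6*z - 3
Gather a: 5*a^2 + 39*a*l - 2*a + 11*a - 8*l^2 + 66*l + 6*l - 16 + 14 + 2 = 5*a^2 + a*(39*l + 9) - 8*l^2 + 72*l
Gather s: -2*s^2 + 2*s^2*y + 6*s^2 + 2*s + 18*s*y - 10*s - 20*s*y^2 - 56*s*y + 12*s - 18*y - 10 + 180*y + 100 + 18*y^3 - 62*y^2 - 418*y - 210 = s^2*(2*y + 4) + s*(-20*y^2 - 38*y + 4) + 18*y^3 - 62*y^2 - 256*y - 120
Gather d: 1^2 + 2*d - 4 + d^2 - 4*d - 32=d^2 - 2*d - 35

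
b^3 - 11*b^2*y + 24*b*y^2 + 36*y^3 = (b - 6*y)^2*(b + y)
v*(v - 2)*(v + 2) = v^3 - 4*v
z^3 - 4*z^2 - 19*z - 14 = (z - 7)*(z + 1)*(z + 2)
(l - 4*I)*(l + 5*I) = l^2 + I*l + 20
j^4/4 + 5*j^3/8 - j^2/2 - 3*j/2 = j*(j/2 + 1)^2*(j - 3/2)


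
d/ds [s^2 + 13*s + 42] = 2*s + 13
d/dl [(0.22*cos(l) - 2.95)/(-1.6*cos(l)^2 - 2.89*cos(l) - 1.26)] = (-0.352*cos(l)^2 + 9.44*cos(l) + 8.8027)*sin(l)/(2.56*cos(l)^4 + 9.248*cos(l)^3 + 12.3841*cos(l)^2 + 7.2828*cos(l) + 1.5876)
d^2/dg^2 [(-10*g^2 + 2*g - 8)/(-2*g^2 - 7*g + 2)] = 8*(-37*g^3 + 54*g^2 + 78*g + 109)/(8*g^6 + 84*g^5 + 270*g^4 + 175*g^3 - 270*g^2 + 84*g - 8)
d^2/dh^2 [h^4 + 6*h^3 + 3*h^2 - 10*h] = 12*h^2 + 36*h + 6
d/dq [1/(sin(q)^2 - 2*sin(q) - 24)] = 2*(1 - sin(q))*cos(q)/((sin(q) - 6)^2*(sin(q) + 4)^2)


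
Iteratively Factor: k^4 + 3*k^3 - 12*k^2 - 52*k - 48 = (k - 4)*(k^3 + 7*k^2 + 16*k + 12) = (k - 4)*(k + 3)*(k^2 + 4*k + 4) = (k - 4)*(k + 2)*(k + 3)*(k + 2)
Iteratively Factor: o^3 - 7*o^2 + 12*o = (o)*(o^2 - 7*o + 12) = o*(o - 4)*(o - 3)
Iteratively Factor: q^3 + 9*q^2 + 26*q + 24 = (q + 3)*(q^2 + 6*q + 8) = (q + 3)*(q + 4)*(q + 2)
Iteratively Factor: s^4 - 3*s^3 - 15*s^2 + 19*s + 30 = (s + 1)*(s^3 - 4*s^2 - 11*s + 30) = (s - 2)*(s + 1)*(s^2 - 2*s - 15) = (s - 5)*(s - 2)*(s + 1)*(s + 3)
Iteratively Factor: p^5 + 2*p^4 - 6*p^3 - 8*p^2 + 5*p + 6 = (p + 1)*(p^4 + p^3 - 7*p^2 - p + 6) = (p - 2)*(p + 1)*(p^3 + 3*p^2 - p - 3) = (p - 2)*(p + 1)^2*(p^2 + 2*p - 3) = (p - 2)*(p - 1)*(p + 1)^2*(p + 3)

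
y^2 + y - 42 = (y - 6)*(y + 7)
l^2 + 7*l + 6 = (l + 1)*(l + 6)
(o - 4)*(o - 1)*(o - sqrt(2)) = o^3 - 5*o^2 - sqrt(2)*o^2 + 4*o + 5*sqrt(2)*o - 4*sqrt(2)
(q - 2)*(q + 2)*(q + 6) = q^3 + 6*q^2 - 4*q - 24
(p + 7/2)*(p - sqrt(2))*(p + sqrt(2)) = p^3 + 7*p^2/2 - 2*p - 7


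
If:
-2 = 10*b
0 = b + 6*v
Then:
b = -1/5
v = 1/30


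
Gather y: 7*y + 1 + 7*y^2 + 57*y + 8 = 7*y^2 + 64*y + 9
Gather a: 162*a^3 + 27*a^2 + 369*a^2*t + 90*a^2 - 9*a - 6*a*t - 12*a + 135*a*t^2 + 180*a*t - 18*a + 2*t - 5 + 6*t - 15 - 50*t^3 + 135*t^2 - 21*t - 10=162*a^3 + a^2*(369*t + 117) + a*(135*t^2 + 174*t - 39) - 50*t^3 + 135*t^2 - 13*t - 30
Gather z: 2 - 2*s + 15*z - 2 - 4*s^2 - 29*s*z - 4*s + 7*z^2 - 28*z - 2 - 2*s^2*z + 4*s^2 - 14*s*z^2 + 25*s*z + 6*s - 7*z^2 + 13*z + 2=-14*s*z^2 + z*(-2*s^2 - 4*s)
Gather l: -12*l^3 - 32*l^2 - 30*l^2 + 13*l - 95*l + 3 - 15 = -12*l^3 - 62*l^2 - 82*l - 12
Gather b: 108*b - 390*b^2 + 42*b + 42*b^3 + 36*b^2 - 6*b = 42*b^3 - 354*b^2 + 144*b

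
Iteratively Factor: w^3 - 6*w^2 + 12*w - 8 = (w - 2)*(w^2 - 4*w + 4) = (w - 2)^2*(w - 2)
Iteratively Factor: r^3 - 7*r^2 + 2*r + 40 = (r - 5)*(r^2 - 2*r - 8) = (r - 5)*(r - 4)*(r + 2)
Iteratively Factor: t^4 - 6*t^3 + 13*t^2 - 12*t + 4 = (t - 1)*(t^3 - 5*t^2 + 8*t - 4) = (t - 1)^2*(t^2 - 4*t + 4) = (t - 2)*(t - 1)^2*(t - 2)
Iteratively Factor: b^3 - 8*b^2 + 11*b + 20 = (b - 4)*(b^2 - 4*b - 5) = (b - 4)*(b + 1)*(b - 5)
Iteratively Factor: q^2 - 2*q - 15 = (q + 3)*(q - 5)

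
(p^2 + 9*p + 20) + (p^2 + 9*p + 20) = 2*p^2 + 18*p + 40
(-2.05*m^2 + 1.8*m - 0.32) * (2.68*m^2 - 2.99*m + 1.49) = -5.494*m^4 + 10.9535*m^3 - 9.2941*m^2 + 3.6388*m - 0.4768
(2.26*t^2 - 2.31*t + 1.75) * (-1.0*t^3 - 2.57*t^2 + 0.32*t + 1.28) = -2.26*t^5 - 3.4982*t^4 + 4.9099*t^3 - 2.3439*t^2 - 2.3968*t + 2.24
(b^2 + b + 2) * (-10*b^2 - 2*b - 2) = -10*b^4 - 12*b^3 - 24*b^2 - 6*b - 4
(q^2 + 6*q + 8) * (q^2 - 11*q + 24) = q^4 - 5*q^3 - 34*q^2 + 56*q + 192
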